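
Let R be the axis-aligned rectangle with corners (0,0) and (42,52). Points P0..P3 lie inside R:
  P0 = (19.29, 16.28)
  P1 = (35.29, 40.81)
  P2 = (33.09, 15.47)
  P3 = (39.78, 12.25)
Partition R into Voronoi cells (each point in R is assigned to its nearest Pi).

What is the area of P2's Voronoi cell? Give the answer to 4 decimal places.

1. box [0,42]×[0,52]: [(0, 0) (42, 0) (42, 52) (0, 52)]
2. ⊥bis P2·P0 via (26.19,15.875): [(25.2582, 0) (42, 0) (42, 52) (28.3104, 52)]  |A|=791.2167
3. ⊥bis P2·P1 via (34.19,28.14): [(26.9468, 28.7688) (25.2582, 0) (42, 0) (42, 27.4619)]  |A|=447.5159
4. ⊥bis P2·P3 via (36.435,13.86): [(26.9468, 28.7688) (25.2582, 0) (29.764, 0) (42, 25.4221) (42, 27.4619)]  |A|=291.9833
5. canonical 5-gon: [(26.9468, 28.7688) (25.2582, 0) (29.764, 0) (42, 25.4221) (42, 27.4619)]
6. shoelace: 291.9833

Area of P2's cell: 291.9833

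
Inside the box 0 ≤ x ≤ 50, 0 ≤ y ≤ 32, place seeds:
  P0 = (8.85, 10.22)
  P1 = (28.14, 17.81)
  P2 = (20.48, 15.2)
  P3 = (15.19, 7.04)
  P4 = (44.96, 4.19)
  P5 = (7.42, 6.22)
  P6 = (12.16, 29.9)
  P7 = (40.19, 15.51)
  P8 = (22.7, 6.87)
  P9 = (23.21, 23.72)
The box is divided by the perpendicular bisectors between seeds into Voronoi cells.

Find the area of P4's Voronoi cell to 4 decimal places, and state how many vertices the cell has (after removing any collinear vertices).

1. box [0,50]×[0,32]: [(0, 0) (50, 0) (50, 32) (0, 32)]
2. ⊥bis P4·P0 via (26.905,7.205): [(25.7018, 0) (50, 0) (50, 32) (31.0455, 32)]  |A|=692.0424
3. ⊥bis P4·P1 via (36.55,11): [(27.6427, 0) (50, 0) (50, 27.6101)]  |A|=308.6425
4. ⊥bis P4·P2 via (32.72,9.695): [(29.2552, 1.9914) (28.3596, 0) (50, 0) (50, 27.6101)]  |A|=307.9288
5. ⊥bis P4·P3 via (30.075,5.615): [(29.7915, 2.6536) (29.5375, 0) (50, 0) (50, 27.6101)]  |A|=306.1286
6. ⊥bis P4·P5 via (26.19,5.205): [(29.7915, 2.6536) (29.5375, 0) (50, 0) (50, 27.6101)]  |A|=306.1286
7. ⊥bis P4·P6 via (28.56,17.045): [(29.7915, 2.6536) (29.5375, 0) (50, 0) (50, 27.6101)]  |A|=306.1286
8. ⊥bis P4·P7 via (42.575,9.85): [(32.0159, 5.4006) (29.7915, 2.6536) (29.5375, 0) (50, 0) (50, 12.9787)]  |A|=174.5631
9. ⊥bis P4·P8 via (33.83,5.53): [(33.9105, 6.199) (33.1642, 0) (50, 0) (50, 12.9787)]  |A|=156.5928
10. ⊥bis P4·P9 via (34.085,13.955): [(33.9105, 6.199) (33.1642, 0) (50, 0) (50, 12.9787)]  |A|=156.5928
11. canonical 4-gon: [(33.9105, 6.199) (33.1642, 0) (50, 0) (50, 12.9787)]
12. shoelace: 156.5928

Area of P4's cell: 156.5928 (4 vertices)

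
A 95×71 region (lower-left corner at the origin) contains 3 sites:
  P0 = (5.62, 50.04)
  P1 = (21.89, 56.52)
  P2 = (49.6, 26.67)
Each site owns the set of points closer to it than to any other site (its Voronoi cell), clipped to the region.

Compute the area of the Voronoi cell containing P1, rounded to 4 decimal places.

Area of P1's cell: 1249.5132

1. box [0,95]×[0,71]: [(0, 0) (95, 0) (95, 71) (0, 71)]
2. ⊥bis P1·P0 via (13.755,53.28): [(34.9753, 0) (95, 0) (95, 71) (6.6975, 71)]  |A|=5265.6155
3. ⊥bis P1·P2 via (35.745,41.595): [(23.0884, 29.8457) (67.4209, 71) (6.6975, 71)]  |A|=1249.5132
4. canonical 3-gon: [(23.0884, 29.8457) (67.4209, 71) (6.6975, 71)]
5. shoelace: 1249.5132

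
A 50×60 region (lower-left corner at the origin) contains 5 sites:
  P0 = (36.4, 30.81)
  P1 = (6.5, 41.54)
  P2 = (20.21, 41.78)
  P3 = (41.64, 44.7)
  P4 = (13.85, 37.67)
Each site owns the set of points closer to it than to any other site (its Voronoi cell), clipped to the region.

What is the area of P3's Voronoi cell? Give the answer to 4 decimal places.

Area of P3's cell: 453.4164

1. box [0,50]×[0,60]: [(0, 0) (50, 0) (50, 60) (0, 60)]
2. ⊥bis P3·P0 via (39.02,37.755): [(0, 52.4753) (50, 33.6128) (50, 60) (0, 60)]  |A|=847.7979
3. ⊥bis P3·P1 via (24.07,43.12): [(24.0444, 43.4045) (50, 33.6128) (50, 60) (22.552, 60)]  |A|=570.2034
4. ⊥bis P3·P2 via (30.925,43.24): [(31.2742, 40.6771) (50, 33.6128) (50, 60) (28.6413, 60)]  |A|=453.4164
5. ⊥bis P3·P4 via (27.745,41.185): [(31.2742, 40.6771) (50, 33.6128) (50, 60) (28.6413, 60)]  |A|=453.4164
6. canonical 4-gon: [(31.2742, 40.6771) (50, 33.6128) (50, 60) (28.6413, 60)]
7. shoelace: 453.4164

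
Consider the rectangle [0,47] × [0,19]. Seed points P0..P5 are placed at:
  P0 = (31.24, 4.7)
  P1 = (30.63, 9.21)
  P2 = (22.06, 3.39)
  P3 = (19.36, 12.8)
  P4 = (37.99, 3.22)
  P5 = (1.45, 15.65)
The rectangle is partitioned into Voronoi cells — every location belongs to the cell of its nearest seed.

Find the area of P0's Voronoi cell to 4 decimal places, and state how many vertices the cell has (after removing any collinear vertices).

Area of P0's cell: 53.9425 (4 vertices)

1. box [0,47]×[0,19]: [(0, 0) (47, 0) (47, 19) (0, 19)]
2. ⊥bis P0·P1 via (30.935,6.955): [(0, 2.7709) (0, 0) (47, 0) (47, 9.1279)]  |A|=279.6208
3. ⊥bis P0·P2 via (26.65,4.045): [(26.3237, 6.3313) (27.2272, 0) (47, 0) (47, 9.1279)]  |A|=156.9588
4. ⊥bis P0·P3 via (25.3,8.75): [(26.3237, 6.3313) (27.2272, 0) (47, 0) (47, 9.1279)]  |A|=156.9588
5. ⊥bis P0·P4 via (34.615,3.96): [(35.4042, 7.5595) (26.3237, 6.3313) (27.2272, 0) (33.7467, 0)]  |A|=53.9425
6. ⊥bis P0·P5 via (16.345,10.175): [(35.4042, 7.5595) (26.3237, 6.3313) (27.2272, 0) (33.7467, 0)]  |A|=53.9425
7. canonical 4-gon: [(35.4042, 7.5595) (26.3237, 6.3313) (27.2272, 0) (33.7467, 0)]
8. shoelace: 53.9425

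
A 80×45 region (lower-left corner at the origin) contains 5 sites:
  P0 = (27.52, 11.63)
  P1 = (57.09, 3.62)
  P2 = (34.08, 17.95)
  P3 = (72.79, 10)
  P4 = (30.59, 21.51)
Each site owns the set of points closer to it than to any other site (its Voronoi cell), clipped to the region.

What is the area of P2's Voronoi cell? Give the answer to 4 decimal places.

1. box [0,80]×[0,45]: [(0, 0) (80, 0) (80, 45) (0, 45)]
2. ⊥bis P2·P0 via (30.8,14.79): [(45.0489, 0) (80, 0) (80, 45) (1.6952, 45)]  |A|=2548.2567
3. ⊥bis P2·P1 via (45.585,10.785): [(41.295, 3.8965) (66.8932, 45) (1.6952, 45)]  |A|=1339.9329
4. ⊥bis P2·P3 via (53.435,13.975): [(41.295, 3.8965) (56.32, 28.0223) (59.8067, 45) (1.6952, 45)]  |A|=1279.7772
5. ⊥bis P2·P4 via (32.335,19.73): [(29.098, 16.5566) (41.295, 3.8965) (56.32, 28.0223) (59.8067, 45) (58.1118, 45)]  |A|=477.4383
6. canonical 5-gon: [(29.098, 16.5566) (41.295, 3.8965) (56.32, 28.0223) (59.8067, 45) (58.1118, 45)]
7. shoelace: 477.4383

Area of P2's cell: 477.4383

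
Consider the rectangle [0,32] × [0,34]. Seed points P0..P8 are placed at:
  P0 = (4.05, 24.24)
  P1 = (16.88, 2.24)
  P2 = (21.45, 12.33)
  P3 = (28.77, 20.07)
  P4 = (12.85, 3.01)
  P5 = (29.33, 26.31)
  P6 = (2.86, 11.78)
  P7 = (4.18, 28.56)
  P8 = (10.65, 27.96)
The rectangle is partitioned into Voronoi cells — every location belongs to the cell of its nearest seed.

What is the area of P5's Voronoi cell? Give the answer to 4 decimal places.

Area of P5's cell: 124.8837

1. box [0,32]×[0,34]: [(0, 0) (32, 0) (32, 34) (0, 34)]
2. ⊥bis P5·P0 via (16.69,25.275): [(18.7596, 0) (32, 0) (32, 34) (15.9756, 34)]  |A|=497.5022
3. ⊥bis P5·P1 via (23.105,14.275): [(17.3468, 17.2534) (32, 9.6741) (32, 34) (15.9756, 34)]  |A|=312.4031
4. ⊥bis P5·P2 via (25.39,19.32): [(16.7802, 24.173) (32, 15.5942) (32, 34) (15.9756, 34)]  |A|=218.8021
5. ⊥bis P5·P3 via (29.05,23.19): [(16.7705, 24.292) (32, 22.9253) (32, 34) (15.9756, 34)]  |A|=162.114
6. ⊥bis P5·P4 via (21.09,14.66): [(16.7705, 24.292) (32, 22.9253) (32, 34) (15.9756, 34)]  |A|=162.114
7. ⊥bis P5·P6 via (16.095,19.045): [(16.7705, 24.292) (32, 22.9253) (32, 34) (15.9756, 34)]  |A|=162.114
8. ⊥bis P5·P7 via (16.755,27.435): [(16.6287, 26.0234) (16.7705, 24.292) (32, 22.9253) (32, 34) (17.3423, 34)]  |A|=156.663
9. ⊥bis P5·P8 via (19.99,27.135): [(19.7155, 24.0277) (32, 22.9253) (32, 34) (20.5964, 34)]  |A|=124.8837
10. canonical 4-gon: [(19.7155, 24.0277) (32, 22.9253) (32, 34) (20.5964, 34)]
11. shoelace: 124.8837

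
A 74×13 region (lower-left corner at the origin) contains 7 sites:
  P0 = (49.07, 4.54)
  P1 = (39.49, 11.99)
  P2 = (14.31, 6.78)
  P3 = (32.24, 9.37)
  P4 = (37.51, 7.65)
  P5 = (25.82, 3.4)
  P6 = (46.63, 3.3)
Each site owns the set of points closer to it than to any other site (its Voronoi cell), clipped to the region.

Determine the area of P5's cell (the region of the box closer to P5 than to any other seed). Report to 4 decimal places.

Area of P5's cell: 108.2942

1. box [0,74]×[0,13]: [(0, 0) (74, 0) (74, 13) (0, 13)]
2. ⊥bis P5·P0 via (37.445,3.97): [(0, 0) (37.6397, 0) (37.0022, 13) (0, 13)]  |A|=485.1723
3. ⊥bis P5·P1 via (32.655,7.695): [(0, 0) (37.4904, 0) (29.3214, 13) (0, 13)]  |A|=434.2769
4. ⊥bis P5·P2 via (20.065,5.09): [(18.5703, 0) (37.4904, 0) (29.3214, 13) (22.3878, 13)]  |A|=168.0492
5. ⊥bis P5·P3 via (29.03,6.385): [(18.5703, 0) (34.9675, 0) (22.8787, 13) (22.3878, 13)]  |A|=109.772
6. ⊥bis P5·P4 via (31.665,5.525): [(18.5703, 0) (33.6737, 0) (32.8431, 2.2844) (22.8787, 13) (22.3878, 13)]  |A|=108.2942
7. ⊥bis P5·P6 via (36.225,3.35): [(18.5703, 0) (33.6737, 0) (32.8431, 2.2844) (22.8787, 13) (22.3878, 13)]  |A|=108.2942
8. canonical 5-gon: [(18.5703, 0) (33.6737, 0) (32.8431, 2.2844) (22.8787, 13) (22.3878, 13)]
9. shoelace: 108.2942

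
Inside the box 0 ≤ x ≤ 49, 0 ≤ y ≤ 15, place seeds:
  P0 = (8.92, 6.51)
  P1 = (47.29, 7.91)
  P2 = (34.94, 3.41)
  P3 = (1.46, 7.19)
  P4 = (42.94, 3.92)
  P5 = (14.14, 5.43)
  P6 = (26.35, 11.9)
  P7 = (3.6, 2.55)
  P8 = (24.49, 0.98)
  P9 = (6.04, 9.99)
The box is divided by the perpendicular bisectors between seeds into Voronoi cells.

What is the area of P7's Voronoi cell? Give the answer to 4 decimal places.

1. box [0,49]×[0,15]: [(0, 0) (49, 0) (49, 15) (0, 15)]
2. ⊥bis P7·P0 via (6.26,4.53): [(0, 12.9399) (0, 0) (9.632, 0)]  |A|=62.3183
3. ⊥bis P7·P1 via (25.445,5.23): [(0, 12.9399) (0, 0) (9.632, 0)]  |A|=62.3183
4. ⊥bis P7·P2 via (19.27,2.98): [(0, 12.9399) (0, 0) (9.632, 0)]  |A|=62.3183
5. ⊥bis P7·P3 via (2.53,4.87): [(5.1183, 6.0638) (0, 3.7031) (0, 0) (9.632, 0)]  |A|=38.6799
6. ⊥bis P7·P4 via (23.27,3.235): [(5.1183, 6.0638) (0, 3.7031) (0, 0) (9.632, 0)]  |A|=38.6799
7. ⊥bis P7·P5 via (8.87,3.99): [(5.1183, 6.0638) (0, 3.7031) (0, 0) (9.632, 0)]  |A|=38.6799
8. ⊥bis P7·P6 via (14.975,7.225): [(5.1183, 6.0638) (0, 3.7031) (0, 0) (9.632, 0)]  |A|=38.6799
9. ⊥bis P7·P8 via (14.045,1.765): [(5.1183, 6.0638) (0, 3.7031) (0, 0) (9.632, 0)]  |A|=38.6799
10. ⊥bis P7·P9 via (4.82,6.27): [(5.1183, 6.0638) (0, 3.7031) (0, 0) (9.632, 0)]  |A|=38.6799
11. canonical 4-gon: [(5.1183, 6.0638) (0, 3.7031) (0, 0) (9.632, 0)]
12. shoelace: 38.6799

Area of P7's cell: 38.6799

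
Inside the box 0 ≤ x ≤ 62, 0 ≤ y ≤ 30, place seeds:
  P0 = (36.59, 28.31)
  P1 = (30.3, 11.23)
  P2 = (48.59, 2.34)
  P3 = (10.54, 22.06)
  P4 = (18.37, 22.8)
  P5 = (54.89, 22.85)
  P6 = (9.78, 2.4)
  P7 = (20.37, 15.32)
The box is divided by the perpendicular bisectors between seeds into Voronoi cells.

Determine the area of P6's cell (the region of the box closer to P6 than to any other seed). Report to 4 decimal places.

1. box [0,62]×[0,30]: [(0, 0) (62, 0) (62, 30) (0, 30)]
2. ⊥bis P6·P0 via (23.185,15.355): [(0, 0) (38.0245, 0) (9.0316, 30) (0, 30)]  |A|=705.8425
3. ⊥bis P6·P1 via (20.04,6.815): [(0, 0) (22.9726, 0) (10.8912, 28.0758) (9.0316, 30) (0, 30)]  |A|=494.5444
4. ⊥bis P6·P2 via (29.185,2.37): [(0, 0) (22.9726, 0) (10.8912, 28.0758) (9.0316, 30) (0, 30)]  |A|=494.5444
5. ⊥bis P6·P3 via (10.16,12.23): [(0, 12.6228) (0, 0) (22.9726, 0) (17.8376, 11.9332)]  |A|=249.6479
6. ⊥bis P6·P4 via (14.075,12.6): [(15.4383, 12.026) (0, 12.6228) (0, 0) (22.9726, 0) (18.3198, 10.8126)]  |A|=248.326
7. ⊥bis P6·P5 via (32.335,12.625): [(15.4383, 12.026) (0, 12.6228) (0, 0) (22.9726, 0) (18.3198, 10.8126)]  |A|=248.326
8. ⊥bis P6·P7 via (15.075,8.86): [(11.0033, 12.1974) (0, 12.6228) (0, 0) (22.9726, 0) (21.3859, 3.6872)]  |A|=221.9389
9. canonical 5-gon: [(11.0033, 12.1974) (0, 12.6228) (0, 0) (22.9726, 0) (21.3859, 3.6872)]
10. shoelace: 221.9389

Area of P6's cell: 221.9389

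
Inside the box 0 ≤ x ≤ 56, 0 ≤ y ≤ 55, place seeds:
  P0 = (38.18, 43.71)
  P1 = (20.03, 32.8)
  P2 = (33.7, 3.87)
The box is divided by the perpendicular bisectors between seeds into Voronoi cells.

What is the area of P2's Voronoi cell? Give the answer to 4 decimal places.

Area of P2's cell: 961.3402

1. box [0,56]×[0,55]: [(0, 0) (56, 0) (56, 55) (0, 55)]
2. ⊥bis P2·P0 via (35.94,23.79): [(0, 27.8314) (0, 0) (56, 0) (56, 21.5343)]  |A|=1382.2397
3. ⊥bis P2·P1 via (26.865,18.335): [(37.9348, 23.5657) (0, 5.6408) (0, 0) (56, 0) (56, 21.5343)]  |A|=961.3402
4. canonical 5-gon: [(37.9348, 23.5657) (0, 5.6408) (0, 0) (56, 0) (56, 21.5343)]
5. shoelace: 961.3402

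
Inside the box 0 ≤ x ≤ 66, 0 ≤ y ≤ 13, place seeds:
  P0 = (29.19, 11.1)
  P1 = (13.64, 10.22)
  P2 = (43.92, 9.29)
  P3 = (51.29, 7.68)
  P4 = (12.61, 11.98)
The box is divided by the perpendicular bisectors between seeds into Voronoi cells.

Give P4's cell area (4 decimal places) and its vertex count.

Area of P4's cell: 78.4290 (3 vertices)

1. box [0,66]×[0,13]: [(0, 0) (66, 0) (66, 13) (0, 13)]
2. ⊥bis P4·P0 via (20.9,11.54): [(0, 0) (20.2875, 0) (20.9775, 13) (0, 13)]  |A|=268.2225
3. ⊥bis P4·P1 via (13.125,11.1): [(0, 3.4189) (16.3716, 13) (0, 13)]  |A|=78.429
4. ⊥bis P4·P2 via (28.265,10.635): [(0, 3.4189) (16.3716, 13) (0, 13)]  |A|=78.429
5. ⊥bis P4·P3 via (31.95,9.83): [(0, 3.4189) (16.3716, 13) (0, 13)]  |A|=78.429
6. canonical 3-gon: [(0, 3.4189) (16.3716, 13) (0, 13)]
7. shoelace: 78.429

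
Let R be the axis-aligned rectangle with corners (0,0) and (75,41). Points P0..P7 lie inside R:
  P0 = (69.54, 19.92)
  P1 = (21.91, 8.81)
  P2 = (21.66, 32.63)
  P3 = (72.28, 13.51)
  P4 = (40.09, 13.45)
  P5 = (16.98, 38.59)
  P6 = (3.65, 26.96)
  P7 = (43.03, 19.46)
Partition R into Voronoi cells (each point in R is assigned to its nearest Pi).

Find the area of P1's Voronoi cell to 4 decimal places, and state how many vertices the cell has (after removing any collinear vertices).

1. box [0,75]×[0,41]: [(0, 0) (75, 0) (75, 41) (0, 41)]
2. ⊥bis P1·P0 via (45.725,14.365): [(0, 0) (49.0757, 0) (39.5122, 41) (0, 41)]  |A|=1816.0529
3. ⊥bis P1·P2 via (21.785,20.72): [(0, 20.4914) (0, 0) (49.0757, 0) (44.1878, 20.9551)]  |A|=966.9282
4. ⊥bis P1·P3 via (47.095,11.16): [(0, 20.4914) (0, 0) (48.1363, 0) (47.51, 6.7125) (44.1878, 20.9551)]  |A|=963.7753
5. ⊥bis P1·P4 via (31,11.13): [(28.5343, 20.7908) (0, 20.4914) (0, 0) (33.8407, 0)]  |A|=644.1412
6. ⊥bis P1·P5 via (19.445,23.7): [(28.5343, 20.7908) (0.0672, 20.4921) (0, 20.4809) (0, 0) (33.8407, 0)]  |A|=644.1408
7. ⊥bis P1·P6 via (12.78,17.885): [(28.5343, 20.7908) (15.5327, 20.6544) (0, 5.0275) (0, 0) (33.8407, 0)]  |A|=524.0438
8. ⊥bis P1·P7 via (32.47,14.135): [(28.5343, 20.7908) (15.5327, 20.6544) (0, 5.0275) (0, 0) (33.8407, 0)]  |A|=524.0438
9. canonical 5-gon: [(28.5343, 20.7908) (15.5327, 20.6544) (0, 5.0275) (0, 0) (33.8407, 0)]
10. shoelace: 524.0438

Area of P1's cell: 524.0438 (5 vertices)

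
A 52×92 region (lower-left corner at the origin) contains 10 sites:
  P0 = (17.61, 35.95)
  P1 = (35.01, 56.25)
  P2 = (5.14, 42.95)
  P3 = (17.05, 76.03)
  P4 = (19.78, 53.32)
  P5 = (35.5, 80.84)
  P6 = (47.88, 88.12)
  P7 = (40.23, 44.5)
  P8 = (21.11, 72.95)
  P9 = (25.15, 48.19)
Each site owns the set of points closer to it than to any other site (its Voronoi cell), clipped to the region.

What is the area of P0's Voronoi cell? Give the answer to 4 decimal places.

Area of P0's cell: 1371.7093

1. box [0,52]×[0,92]: [(0, 0) (52, 0) (52, 92) (0, 92)]
2. ⊥bis P0·P1 via (26.31,46.1): [(0, 68.6514) (0, 0) (52, 0) (52, 24.08)]  |A|=2411.0171
3. ⊥bis P0·P2 via (11.375,39.45): [(18.747, 52.5826) (0, 19.1863) (0, 0) (52, 0) (52, 24.08)]  |A|=1947.3564
4. ⊥bis P0·P3 via (17.33,55.99): [(18.747, 52.5826) (0, 19.1863) (0, 0) (52, 0) (52, 24.08)]  |A|=1947.3564
5. ⊥bis P0·P4 via (18.695,44.635): [(29.61, 43.2714) (14.5745, 45.1498) (0, 19.1863) (0, 0) (52, 0) (52, 24.08)]  |A|=1887.5596
6. ⊥bis P0·P5 via (26.555,58.395): [(29.61, 43.2714) (14.5745, 45.1498) (0, 19.1863) (0, 0) (52, 0) (52, 24.08)]  |A|=1887.5596
7. ⊥bis P0·P6 via (32.745,62.035): [(29.61, 43.2714) (14.5745, 45.1498) (0, 19.1863) (0, 0) (52, 0) (52, 24.08)]  |A|=1887.5596
8. ⊥bis P0·P7 via (28.92,40.225): [(27.6772, 43.5129) (14.5745, 45.1498) (0, 19.1863) (0, 0) (44.1244, 0)]  |A|=1407.5254
9. ⊥bis P0·P8 via (19.36,54.45): [(27.6772, 43.5129) (14.5745, 45.1498) (0, 19.1863) (0, 0) (44.1244, 0)]  |A|=1407.5254
10. ⊥bis P0·P9 via (21.38,42.07): [(30.2995, 36.5755) (16.8399, 44.8668) (14.5745, 45.1498) (0, 19.1863) (0, 0) (44.1244, 0)]  |A|=1371.7093
11. canonical 6-gon: [(30.2995, 36.5755) (16.8399, 44.8668) (14.5745, 45.1498) (0, 19.1863) (0, 0) (44.1244, 0)]
12. shoelace: 1371.7093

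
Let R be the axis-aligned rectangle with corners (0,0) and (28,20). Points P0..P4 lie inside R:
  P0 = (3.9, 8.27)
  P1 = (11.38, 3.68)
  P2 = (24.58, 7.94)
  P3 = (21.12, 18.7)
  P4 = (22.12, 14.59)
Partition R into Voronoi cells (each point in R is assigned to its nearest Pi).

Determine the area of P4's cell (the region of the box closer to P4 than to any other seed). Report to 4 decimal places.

Area of P4's cell: 82.7333

1. box [0,28]×[0,20]: [(0, 0) (28, 0) (28, 20) (0, 20)]
2. ⊥bis P4·P0 via (13.01,11.43): [(16.9747, 0) (28, 0) (28, 20) (10.0373, 20)]  |A|=289.8795
3. ⊥bis P4·P1 via (16.75,9.135): [(12.2796, 13.5358) (26.0296, 0) (28, 0) (28, 20) (10.0373, 20)]  |A|=228.5972
4. ⊥bis P4·P2 via (23.35,11.265): [(12.2796, 13.5358) (16.98, 8.9086) (28, 12.9852) (28, 20) (10.0373, 20)]  |A|=148.2723
5. ⊥bis P4·P3 via (21.62,16.645): [(12.012, 14.3073) (12.2796, 13.5358) (16.98, 8.9086) (28, 12.9852) (28, 18.1973)]  |A|=82.7333
6. canonical 5-gon: [(12.012, 14.3073) (12.2796, 13.5358) (16.98, 8.9086) (28, 12.9852) (28, 18.1973)]
7. shoelace: 82.7333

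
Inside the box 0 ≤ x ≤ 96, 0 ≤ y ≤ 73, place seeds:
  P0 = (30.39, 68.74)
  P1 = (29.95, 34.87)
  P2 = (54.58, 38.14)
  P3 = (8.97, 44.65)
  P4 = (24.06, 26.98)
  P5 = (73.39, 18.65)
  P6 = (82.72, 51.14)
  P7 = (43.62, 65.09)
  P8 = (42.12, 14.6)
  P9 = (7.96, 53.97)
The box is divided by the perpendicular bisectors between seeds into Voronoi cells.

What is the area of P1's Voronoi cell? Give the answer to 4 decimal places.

1. box [0,96]×[0,73]: [(0, 0) (96, 0) (96, 73) (0, 73)]
2. ⊥bis P1·P0 via (30.17,51.805): [(0, 52.1969) (0, 0) (96, 0) (96, 50.9498)]  |A|=4951.0438
3. ⊥bis P1·P2 via (42.265,36.505): [(40.2511, 51.674) (0, 52.1969) (0, 0) (47.1116, 0)]  |A|=2267.7145
4. ⊥bis P1·P3 via (19.46,39.76): [(40.2511, 51.674) (25.1055, 51.8708) (0.9255, 0) (47.1116, 0)]  |A|=1588.4938
5. ⊥bis P1·P4 via (27.005,30.925): [(44.7662, 17.666) (40.2511, 51.674) (25.1055, 51.8708) (18.3525, 37.3842)]  |A|=514.991
6. ⊥bis P1·P5 via (51.67,26.76): [(44.7662, 17.666) (40.2511, 51.674) (25.1055, 51.8708) (18.3525, 37.3842)]  |A|=514.991
7. ⊥bis P1·P6 via (56.335,43.005): [(44.7662, 17.666) (40.2511, 51.674) (25.1055, 51.8708) (18.3525, 37.3842)]  |A|=514.991
8. ⊥bis P1·P7 via (36.785,49.98): [(44.7662, 17.666) (40.7118, 48.2037) (32.8268, 51.7705) (25.1055, 51.8708) (18.3525, 37.3842)]  |A|=502.1309
9. ⊥bis P1·P8 via (36.035,24.735): [(35.6259, 24.4894) (43.2523, 29.0683) (40.7118, 48.2037) (32.8268, 51.7705) (25.1055, 51.8708) (18.3525, 37.3842)]  |A|=455.1859
10. ⊥bis P1·P9 via (18.955,44.42): [(35.6259, 24.4894) (43.2523, 29.0683) (40.7118, 48.2037) (32.8268, 51.7705) (25.423, 51.8667) (24.7337, 51.073) (18.3525, 37.3842)]  |A|=455.0585
11. canonical 7-gon: [(35.6259, 24.4894) (43.2523, 29.0683) (40.7118, 48.2037) (32.8268, 51.7705) (25.423, 51.8667) (24.7337, 51.073) (18.3525, 37.3842)]
12. shoelace: 455.0585

Area of P1's cell: 455.0585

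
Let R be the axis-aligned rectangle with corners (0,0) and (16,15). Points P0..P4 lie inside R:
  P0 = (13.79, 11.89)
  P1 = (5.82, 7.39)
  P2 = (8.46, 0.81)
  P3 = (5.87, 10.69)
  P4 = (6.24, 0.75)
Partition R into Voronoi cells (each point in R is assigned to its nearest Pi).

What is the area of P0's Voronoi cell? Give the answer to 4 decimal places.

Area of P0's cell: 56.7627

1. box [0,16]×[0,15]: [(0, 0) (16, 0) (16, 15) (0, 15)]
2. ⊥bis P0·P1 via (9.805,9.64): [(15.2479, 0) (16, 0) (16, 15) (6.7787, 15)]  |A|=74.8008
3. ⊥bis P0·P2 via (11.125,6.35): [(11.8631, 5.995) (16, 4.0049) (16, 15) (6.7787, 15)]  |A|=64.2624
4. ⊥bis P0·P3 via (9.83,11.29): [(10.1809, 8.9743) (11.8631, 5.995) (16, 4.0049) (16, 15) (9.2679, 15)]  |A|=56.7627
5. ⊥bis P0·P4 via (10.015,6.32): [(10.1809, 8.9743) (11.8631, 5.995) (16, 4.0049) (16, 15) (9.2679, 15)]  |A|=56.7627
6. canonical 5-gon: [(10.1809, 8.9743) (11.8631, 5.995) (16, 4.0049) (16, 15) (9.2679, 15)]
7. shoelace: 56.7627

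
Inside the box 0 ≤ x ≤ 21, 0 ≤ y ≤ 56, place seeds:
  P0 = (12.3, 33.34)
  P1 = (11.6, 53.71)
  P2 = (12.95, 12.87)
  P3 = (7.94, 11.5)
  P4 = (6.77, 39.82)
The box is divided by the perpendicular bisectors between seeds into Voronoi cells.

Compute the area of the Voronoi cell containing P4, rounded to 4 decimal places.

Area of P4's cell: 192.7107

1. box [0,21]×[0,56]: [(0, 0) (21, 0) (21, 56) (0, 56)]
2. ⊥bis P4·P0 via (9.535,36.58): [(0, 28.4429) (21, 46.3642) (21, 56) (0, 56)]  |A|=390.5259
3. ⊥bis P4·P1 via (9.185,46.765): [(0, 49.9589) (0, 28.4429) (17.9132, 43.7299)]  |A|=192.7107
4. ⊥bis P4·P2 via (9.86,26.345): [(0, 49.9589) (0, 28.4429) (17.9132, 43.7299)]  |A|=192.7107
5. ⊥bis P4·P3 via (7.355,25.66): [(0, 49.9589) (0, 28.4429) (17.9132, 43.7299)]  |A|=192.7107
6. canonical 3-gon: [(0, 49.9589) (0, 28.4429) (17.9132, 43.7299)]
7. shoelace: 192.7107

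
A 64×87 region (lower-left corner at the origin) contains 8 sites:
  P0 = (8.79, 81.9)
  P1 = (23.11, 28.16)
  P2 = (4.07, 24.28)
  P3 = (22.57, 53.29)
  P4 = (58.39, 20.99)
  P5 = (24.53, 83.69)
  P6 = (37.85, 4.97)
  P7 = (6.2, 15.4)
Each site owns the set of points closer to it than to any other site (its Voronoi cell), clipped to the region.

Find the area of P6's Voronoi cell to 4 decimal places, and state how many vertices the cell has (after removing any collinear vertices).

1. box [0,64]×[0,87]: [(0, 0) (64, 0) (64, 87) (0, 87)]
2. ⊥bis P6·P0 via (23.32,43.435): [(0, 34.626) (0, 0) (64, 0) (64, 58.8017)]  |A|=2989.6855
3. ⊥bis P6·P1 via (30.48,16.565): [(4.4188, 0) (64, 0) (64, 37.8709)]  |A|=1128.1984
4. ⊥bis P6·P2 via (20.96,14.625): [(17.2687, 8.1677) (12.5998, 0) (64, 0) (64, 37.8709)]  |A|=1094.7886
5. ⊥bis P6·P3 via (30.21,29.13): [(17.2687, 8.1677) (12.5998, 0) (64, 0) (64, 37.8709)]  |A|=1094.7886
6. ⊥bis P6·P4 via (48.12,12.98): [(40.4041, 22.8729) (17.2687, 8.1677) (12.5998, 0) (58.2436, 0)]  |A|=582.1565
7. ⊥bis P6·P5 via (31.19,44.33): [(40.4041, 22.8729) (17.2687, 8.1677) (12.5998, 0) (58.2436, 0)]  |A|=582.1565
8. ⊥bis P6·P7 via (22.025,10.185): [(40.4041, 22.8729) (22.4443, 11.4574) (18.6686, 0) (58.2436, 0)]  |A|=533.9336
9. canonical 4-gon: [(40.4041, 22.8729) (22.4443, 11.4574) (18.6686, 0) (58.2436, 0)]
10. shoelace: 533.9336

Area of P6's cell: 533.9336 (4 vertices)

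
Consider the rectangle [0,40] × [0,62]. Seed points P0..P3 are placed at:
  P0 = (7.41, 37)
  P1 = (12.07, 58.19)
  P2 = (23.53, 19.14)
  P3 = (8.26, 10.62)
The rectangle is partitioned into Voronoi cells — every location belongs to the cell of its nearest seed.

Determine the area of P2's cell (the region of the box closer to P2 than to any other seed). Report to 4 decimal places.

1. box [0,40]×[0,62]: [(0, 0) (40, 0) (40, 62) (0, 62)]
2. ⊥bis P2·P0 via (15.47,28.07): [(0, 14.1072) (0, 0) (40, 0) (40, 50.2102)]  |A|=1286.3467
3. ⊥bis P2·P1 via (17.8,38.665): [(31.7417, 42.7565) (0, 14.1072) (0, 0) (40, 0) (40, 45.18)]  |A|=1265.5766
4. ⊥bis P2·P3 via (15.895,14.88): [(31.7417, 42.7565) (10.8581, 23.9074) (24.1974, 0) (40, 0) (40, 45.18)]  |A|=899.7396
5. canonical 5-gon: [(31.7417, 42.7565) (10.8581, 23.9074) (24.1974, 0) (40, 0) (40, 45.18)]
6. shoelace: 899.7396

Area of P2's cell: 899.7396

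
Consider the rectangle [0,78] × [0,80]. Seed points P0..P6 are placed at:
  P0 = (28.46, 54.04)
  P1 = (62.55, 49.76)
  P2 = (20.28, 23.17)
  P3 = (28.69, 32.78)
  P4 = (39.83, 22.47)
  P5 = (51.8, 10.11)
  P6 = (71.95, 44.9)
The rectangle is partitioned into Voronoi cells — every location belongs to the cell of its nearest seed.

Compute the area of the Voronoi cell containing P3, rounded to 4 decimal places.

Area of P3's cell: 419.1989

1. box [0,78]×[0,80]: [(0, 0) (78, 0) (78, 80) (0, 80)]
2. ⊥bis P3·P0 via (28.575,43.41): [(0, 43.1009) (0, 0) (78, 0) (78, 43.9447)]  |A|=3394.777
3. ⊥bis P3·P1 via (45.62,41.27): [(44.4607, 43.5819) (0, 43.1009) (0, 0) (66.3159, 0)]  |A|=2403.2323
4. ⊥bis P3·P2 via (24.485,27.975): [(44.4607, 43.5819) (7.1129, 43.1778) (56.4517, 0) (66.3159, 0)]  |A|=1031.2155
5. ⊥bis P3·P4 via (34.26,27.625): [(46.0657, 40.3812) (44.4607, 43.5819) (7.1129, 43.1778) (30.0647, 23.092)]  |A|=419.1989
6. ⊥bis P3·P5 via (40.245,21.445): [(46.0657, 40.3812) (44.4607, 43.5819) (7.1129, 43.1778) (30.0647, 23.092)]  |A|=419.1989
7. ⊥bis P3·P6 via (50.32,38.84): [(46.0657, 40.3812) (44.4607, 43.5819) (7.1129, 43.1778) (30.0647, 23.092)]  |A|=419.1989
8. canonical 4-gon: [(46.0657, 40.3812) (44.4607, 43.5819) (7.1129, 43.1778) (30.0647, 23.092)]
9. shoelace: 419.1989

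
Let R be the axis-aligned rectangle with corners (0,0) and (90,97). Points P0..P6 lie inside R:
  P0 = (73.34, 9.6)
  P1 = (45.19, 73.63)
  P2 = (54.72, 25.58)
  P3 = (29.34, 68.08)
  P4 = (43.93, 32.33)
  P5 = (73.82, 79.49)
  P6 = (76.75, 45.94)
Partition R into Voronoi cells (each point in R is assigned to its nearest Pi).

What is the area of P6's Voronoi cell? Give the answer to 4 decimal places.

Area of P6's cell: 1009.1681

1. box [0,90]×[0,97]: [(0, 0) (90, 0) (90, 97) (0, 97)]
2. ⊥bis P6·P0 via (75.045,27.77): [(0, 34.8119) (90, 26.3667) (90, 97) (0, 97)]  |A|=5976.9628
3. ⊥bis P6·P1 via (60.97,59.785): [(36.0881, 31.4256) (90, 26.3667) (90, 92.8723)]  |A|=1792.7217
4. ⊥bis P6·P2 via (65.735,35.76): [(52.4772, 50.1052) (72.9365, 27.9679) (90, 26.3667) (90, 92.8723)]  |A|=1420.2296
5. ⊥bis P6·P3 via (53.045,57.01): [(52.4772, 50.1052) (72.9365, 27.9679) (90, 26.3667) (90, 92.8723)]  |A|=1420.2296
6. ⊥bis P6·P4 via (60.34,39.135): [(54.7273, 52.6698) (58.4877, 43.6017) (72.9365, 27.9679) (90, 26.3667) (90, 92.8723)]  |A|=1405.2057
7. ⊥bis P6·P5 via (75.285,62.715): [(62.5662, 61.6042) (54.7273, 52.6698) (58.4877, 43.6017) (72.9365, 27.9679) (90, 26.3667) (90, 64.0001)]  |A|=1009.1681
8. canonical 6-gon: [(62.5662, 61.6042) (54.7273, 52.6698) (58.4877, 43.6017) (72.9365, 27.9679) (90, 26.3667) (90, 64.0001)]
9. shoelace: 1009.1681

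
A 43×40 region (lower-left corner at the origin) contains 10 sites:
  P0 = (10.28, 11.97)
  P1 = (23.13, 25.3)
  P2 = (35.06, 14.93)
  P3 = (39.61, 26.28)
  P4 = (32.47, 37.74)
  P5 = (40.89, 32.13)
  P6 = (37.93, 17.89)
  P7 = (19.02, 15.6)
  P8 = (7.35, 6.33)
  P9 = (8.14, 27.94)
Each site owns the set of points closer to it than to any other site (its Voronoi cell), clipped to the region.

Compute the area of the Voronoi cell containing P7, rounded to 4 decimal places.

1. box [0,43]×[0,40]: [(0, 0) (43, 0) (43, 40) (0, 40)]
2. ⊥bis P7·P0 via (14.65,13.785): [(20.3753, 0) (43, 0) (43, 40) (3.7621, 40)]  |A|=1237.2515
3. ⊥bis P7·P1 via (21.075,20.45): [(9.9185, 25.1771) (20.3753, 0) (43, 0) (43, 11.1601)]  |A|=469.4091
4. ⊥bis P7·P2 via (27.04,15.265): [(27.1491, 17.8763) (9.9185, 25.1771) (20.3753, 0) (26.4024, 0)]  |A|=232.6074
5. ⊥bis P7·P3 via (29.315,20.94): [(27.1491, 17.8763) (9.9185, 25.1771) (20.3753, 0) (26.4024, 0)]  |A|=232.6074
6. ⊥bis P7·P4 via (25.745,26.67): [(27.1491, 17.8763) (9.9185, 25.1771) (20.3753, 0) (26.4024, 0)]  |A|=232.6074
7. ⊥bis P7·P5 via (29.955,23.865): [(27.1491, 17.8763) (9.9185, 25.1771) (20.3753, 0) (26.4024, 0)]  |A|=232.6074
8. ⊥bis P7·P6 via (28.475,16.745): [(27.1491, 17.8763) (9.9185, 25.1771) (20.3753, 0) (26.4024, 0)]  |A|=232.6074
9. ⊥bis P7·P8 via (13.185,10.965): [(27.1491, 17.8763) (9.9185, 25.1771) (18.7101, 4.0095) (21.895, 0) (26.4024, 0)]  |A|=229.561
10. ⊥bis P7·P9 via (13.58,21.77): [(27.1491, 17.8763) (15.0016, 23.0234) (11.9357, 20.3202) (18.7101, 4.0095) (21.895, 0) (26.4024, 0)]  |A|=219.3893
11. canonical 6-gon: [(27.1491, 17.8763) (15.0016, 23.0234) (11.9357, 20.3202) (18.7101, 4.0095) (21.895, 0) (26.4024, 0)]
12. shoelace: 219.3893

Area of P7's cell: 219.3893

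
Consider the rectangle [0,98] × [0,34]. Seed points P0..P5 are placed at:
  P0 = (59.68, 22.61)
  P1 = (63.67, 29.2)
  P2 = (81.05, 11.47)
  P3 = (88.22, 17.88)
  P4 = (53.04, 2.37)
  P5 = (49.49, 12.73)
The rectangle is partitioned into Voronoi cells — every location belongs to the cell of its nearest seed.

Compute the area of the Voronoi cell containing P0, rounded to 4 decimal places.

1. box [0,98]×[0,34]: [(0, 0) (98, 0) (98, 34) (0, 34)]
2. ⊥bis P0·P1 via (61.675,25.905): [(0, 0) (98, 0) (98, 3.9116) (48.3051, 34) (0, 34)]  |A|=2584.3785
3. ⊥bis P0·P2 via (70.365,17.04): [(0, 0) (61.4822, 0) (71.7928, 19.779) (48.3051, 34) (0, 34)]  |A|=2171.9796
4. ⊥bis P0·P3 via (73.95,20.245): [(0, 0) (61.4822, 0) (71.7928, 19.779) (48.3051, 34) (0, 34)]  |A|=2171.9796
5. ⊥bis P0·P4 via (56.36,12.49): [(0, 30.9796) (66.2942, 9.231) (71.7928, 19.779) (48.3051, 34) (0, 34)]  |A|=861.3246
6. ⊥bis P0·P5 via (54.585,17.67): [(61.1222, 10.9277) (66.2942, 9.231) (71.7928, 19.779) (48.3051, 34) (38.7518, 34)]  |A|=321.9728
7. canonical 5-gon: [(61.1222, 10.9277) (66.2942, 9.231) (71.7928, 19.779) (48.3051, 34) (38.7518, 34)]
8. shoelace: 321.9728

Area of P0's cell: 321.9728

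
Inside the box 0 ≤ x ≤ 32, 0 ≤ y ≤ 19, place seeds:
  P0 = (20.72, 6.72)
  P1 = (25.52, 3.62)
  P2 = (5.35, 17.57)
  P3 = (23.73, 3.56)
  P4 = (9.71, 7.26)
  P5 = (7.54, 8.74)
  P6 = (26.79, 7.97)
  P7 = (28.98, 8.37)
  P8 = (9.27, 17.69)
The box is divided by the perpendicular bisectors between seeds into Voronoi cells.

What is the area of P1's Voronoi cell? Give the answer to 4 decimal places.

Area of P1's cell: 35.2309

1. box [0,32]×[0,19]: [(0, 0) (32, 0) (32, 19) (0, 19)]
2. ⊥bis P1·P0 via (23.12,5.17): [(19.781, 0) (32, 0) (32, 18.9197)]  |A|=115.5894
3. ⊥bis P1·P2 via (15.435,10.595): [(19.781, 0) (32, 0) (32, 18.9197)]  |A|=115.5894
4. ⊥bis P1·P3 via (24.625,3.59): [(24.5004, 7.3074) (24.7453, 0) (32, 0) (32, 18.9197)]  |A|=97.4514
5. ⊥bis P1·P4 via (17.615,5.44): [(24.5004, 7.3074) (24.7453, 0) (32, 0) (32, 18.9197)]  |A|=97.4514
6. ⊥bis P1·P5 via (16.53,6.18): [(24.5004, 7.3074) (24.7453, 0) (32, 0) (32, 18.9197)]  |A|=97.4514
7. ⊥bis P1·P6 via (26.155,5.795): [(24.5352, 6.2679) (24.7453, 0) (32, 0) (32, 4.0885)]  |A|=37.9957
8. ⊥bis P1·P7 via (27.25,5.995): [(28.4407, 5.1277) (24.5352, 6.2679) (24.7453, 0) (32, 0) (32, 2.535)]  |A|=35.2309
9. ⊥bis P1·P8 via (17.395,10.655): [(28.4407, 5.1277) (24.5352, 6.2679) (24.7453, 0) (32, 0) (32, 2.535)]  |A|=35.2309
10. canonical 5-gon: [(28.4407, 5.1277) (24.5352, 6.2679) (24.7453, 0) (32, 0) (32, 2.535)]
11. shoelace: 35.2309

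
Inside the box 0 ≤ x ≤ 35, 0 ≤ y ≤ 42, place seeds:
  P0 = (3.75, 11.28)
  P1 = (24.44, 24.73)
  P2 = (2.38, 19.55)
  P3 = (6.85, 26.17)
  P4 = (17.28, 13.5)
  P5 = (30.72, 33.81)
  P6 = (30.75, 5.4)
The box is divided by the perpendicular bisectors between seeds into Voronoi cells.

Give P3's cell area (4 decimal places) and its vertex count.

1. box [0,35]×[0,42]: [(0, 0) (35, 0) (35, 42) (0, 42)]
2. ⊥bis P3·P0 via (5.3,18.725): [(0, 19.8284) (35, 12.5417) (35, 42) (0, 42)]  |A|=903.5236
3. ⊥bis P3·P1 via (15.645,25.45): [(0, 19.8284) (14.9303, 16.72) (16.9999, 42) (0, 42)]  |A|=380.3924
4. ⊥bis P3·P2 via (4.615,22.86): [(0, 25.9762) (13.1634, 17.0879) (14.9303, 16.72) (16.9999, 42) (0, 42)]  |A|=339.9298
5. ⊥bis P3·P4 via (12.065,19.835): [(0, 25.9762) (10.7266, 18.7333) (15.4108, 22.5893) (16.9999, 42) (0, 42)]  |A|=326.1044
6. ⊥bis P3·P5 via (18.785,29.99): [(0, 25.9762) (10.7266, 18.7333) (15.4108, 22.5893) (16.5805, 36.8776) (14.941, 42) (0, 42)]  |A|=320.8312
7. ⊥bis P3·P6 via (18.8,15.785): [(0, 25.9762) (10.7266, 18.7333) (15.4108, 22.5893) (16.5805, 36.8776) (14.941, 42) (0, 42)]  |A|=320.8312
8. canonical 6-gon: [(0, 25.9762) (10.7266, 18.7333) (15.4108, 22.5893) (16.5805, 36.8776) (14.941, 42) (0, 42)]
9. shoelace: 320.8312

Area of P3's cell: 320.8312 (6 vertices)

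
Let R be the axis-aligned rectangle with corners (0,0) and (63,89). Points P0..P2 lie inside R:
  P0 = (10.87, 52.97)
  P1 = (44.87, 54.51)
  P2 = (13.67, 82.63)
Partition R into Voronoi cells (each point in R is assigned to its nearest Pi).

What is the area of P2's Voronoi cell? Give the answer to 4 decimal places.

Area of P2's cell: 812.8074

1. box [0,63]×[0,89]: [(0, 0) (63, 0) (63, 89) (0, 89)]
2. ⊥bis P2·P0 via (12.27,67.8): [(0, 68.9583) (63, 63.0109) (63, 89) (0, 89)]  |A|=1449.9686
3. ⊥bis P2·P1 via (29.27,68.57): [(0, 68.9583) (27.2974, 66.3814) (47.6832, 89) (0, 89)]  |A|=812.8074
4. canonical 4-gon: [(0, 68.9583) (27.2974, 66.3814) (47.6832, 89) (0, 89)]
5. shoelace: 812.8074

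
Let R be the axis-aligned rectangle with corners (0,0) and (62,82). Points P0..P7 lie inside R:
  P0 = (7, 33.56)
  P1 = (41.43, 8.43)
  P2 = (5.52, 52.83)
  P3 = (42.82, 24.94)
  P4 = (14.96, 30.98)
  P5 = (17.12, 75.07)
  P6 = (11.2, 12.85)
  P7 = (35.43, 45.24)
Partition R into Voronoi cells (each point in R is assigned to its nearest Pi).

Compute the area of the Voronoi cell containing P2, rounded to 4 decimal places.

1. box [0,62]×[0,82]: [(0, 0) (62, 0) (62, 82) (0, 82)]
2. ⊥bis P2·P0 via (6.26,43.195): [(0, 42.7142) (62, 47.476) (62, 82) (0, 82)]  |A|=2288.1029
3. ⊥bis P2·P1 via (23.475,30.63): [(0, 42.7142) (42.447, 45.9743) (62, 61.7884) (62, 82) (0, 82)]  |A|=2148.1783
4. ⊥bis P2·P3 via (24.17,38.885): [(0, 42.7142) (28.6802, 44.9169) (56.408, 82) (0, 82)]  |A|=1609.2528
5. ⊥bis P2·P4 via (10.24,41.905): [(0, 42.7142) (14.7319, 43.8457) (34.1531, 52.2363) (56.408, 82) (0, 82)]  |A|=1561.1379
6. ⊥bis P2·P5 via (11.32,63.95): [(0, 69.8543) (0, 42.7142) (14.7319, 43.8457) (33.9479, 52.1477)]  |A|=510.9559
7. ⊥bis P2·P6 via (8.36,32.84): [(0, 69.8543) (0, 42.7142) (14.7319, 43.8457) (33.9479, 52.1477)]  |A|=510.9559
8. ⊥bis P2·P7 via (20.475,49.035): [(22.7474, 57.9897) (0, 69.8543) (0, 42.7142) (14.7319, 43.8457) (19.7032, 45.9934)]  |A|=434.8816
9. canonical 5-gon: [(22.7474, 57.9897) (0, 69.8543) (0, 42.7142) (14.7319, 43.8457) (19.7032, 45.9934)]
10. shoelace: 434.8816

Area of P2's cell: 434.8816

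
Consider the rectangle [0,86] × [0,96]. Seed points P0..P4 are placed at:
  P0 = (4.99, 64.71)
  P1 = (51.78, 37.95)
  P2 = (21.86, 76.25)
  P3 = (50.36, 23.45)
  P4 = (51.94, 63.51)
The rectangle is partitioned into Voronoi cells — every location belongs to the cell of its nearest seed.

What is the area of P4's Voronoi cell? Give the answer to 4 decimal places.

Area of P4's cell: 2157.9238

1. box [0,86]×[0,96]: [(0, 0) (86, 0) (86, 96) (0, 96)]
2. ⊥bis P4·P0 via (28.465,64.11): [(26.8264, 0) (86, 0) (86, 96) (29.2801, 96)]  |A|=5562.8887
3. ⊥bis P4·P1 via (51.86,50.73): [(28.1268, 50.8786) (86, 50.5163) (86, 96) (29.2801, 96)]  |A|=2595.7856
4. ⊥bis P4·P2 via (36.9,69.88): [(28.8503, 50.874) (86, 50.5163) (86, 96) (47.9628, 96)]  |A|=2157.9238
5. ⊥bis P4·P3 via (51.15,43.48): [(28.8503, 50.874) (86, 50.5163) (86, 96) (47.9628, 96)]  |A|=2157.9238
6. canonical 4-gon: [(28.8503, 50.874) (86, 50.5163) (86, 96) (47.9628, 96)]
7. shoelace: 2157.9238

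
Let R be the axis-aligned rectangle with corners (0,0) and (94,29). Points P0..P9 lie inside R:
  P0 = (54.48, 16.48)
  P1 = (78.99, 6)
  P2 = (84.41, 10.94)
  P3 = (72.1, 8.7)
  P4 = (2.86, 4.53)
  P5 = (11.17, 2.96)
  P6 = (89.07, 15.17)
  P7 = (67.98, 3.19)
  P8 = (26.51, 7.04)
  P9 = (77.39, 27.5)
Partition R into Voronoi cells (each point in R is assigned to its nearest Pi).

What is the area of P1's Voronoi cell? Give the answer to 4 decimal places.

1. box [0,94]×[0,29]: [(0, 0) (94, 0) (94, 29) (0, 29)]
2. ⊥bis P1·P0 via (66.735,11.24): [(61.929, 0) (94, 0) (94, 29) (74.3288, 29)]  |A|=750.2615
3. ⊥bis P1·P2 via (81.7,8.47): [(70.7075, 20.5306) (61.929, 0) (89.4199, 0)]  |A|=282.2025
4. ⊥bis P1·P3 via (75.545,7.35): [(77.7026, 12.8558) (72.6647, 0) (89.4199, 0)]  |A|=107.7007
5. ⊥bis P1·P4 via (40.925,5.265): [(77.7026, 12.8558) (72.6647, 0) (89.4199, 0)]  |A|=107.7007
6. ⊥bis P1·P5 via (45.08,4.48): [(77.7026, 12.8558) (72.6647, 0) (89.4199, 0)]  |A|=107.7007
7. ⊥bis P1·P6 via (84.03,10.585): [(77.7026, 12.8558) (72.6647, 0) (89.4199, 0)]  |A|=107.7007
8. ⊥bis P1·P7 via (73.485,4.595): [(77.7026, 12.8558) (73.8717, 3.0799) (74.6577, 0) (89.4199, 0)]  |A|=104.6315
9. ⊥bis P1·P8 via (52.75,6.52): [(77.7026, 12.8558) (73.8717, 3.0799) (74.6577, 0) (89.4199, 0)]  |A|=104.6315
10. ⊥bis P1·P9 via (78.19,16.75): [(77.7026, 12.8558) (73.8717, 3.0799) (74.6577, 0) (89.4199, 0)]  |A|=104.6315
11. canonical 4-gon: [(77.7026, 12.8558) (73.8717, 3.0799) (74.6577, 0) (89.4199, 0)]
12. shoelace: 104.6315

Area of P1's cell: 104.6315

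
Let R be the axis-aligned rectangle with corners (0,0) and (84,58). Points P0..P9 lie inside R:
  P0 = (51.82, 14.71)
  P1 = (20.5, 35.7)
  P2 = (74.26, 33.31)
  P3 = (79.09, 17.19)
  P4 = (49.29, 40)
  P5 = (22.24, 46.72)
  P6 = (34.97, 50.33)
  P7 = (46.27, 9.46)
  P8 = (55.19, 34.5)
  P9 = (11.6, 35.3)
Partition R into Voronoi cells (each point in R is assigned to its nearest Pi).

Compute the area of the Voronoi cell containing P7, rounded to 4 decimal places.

1. box [0,84]×[0,58]: [(0, 0) (84, 0) (84, 58) (0, 58)]
2. ⊥bis P7·P0 via (49.045,12.085): [(0, 0) (60.4768, 0) (5.6119, 58) (0, 58)]  |A|=1916.5708
3. ⊥bis P7·P1 via (33.385,22.58): [(10.3932, 0) (60.4768, 0) (36.3566, 25.4984)]  |A|=638.5258
4. ⊥bis P7·P2 via (60.265,21.385): [(10.3932, 0) (60.4768, 0) (36.3566, 25.4984)]  |A|=638.5258
5. ⊥bis P7·P3 via (62.68,13.325): [(10.3932, 0) (60.4768, 0) (36.3566, 25.4984)]  |A|=638.5258
6. ⊥bis P7·P4 via (47.78,24.73): [(10.3932, 0) (60.4768, 0) (36.3566, 25.4984)]  |A|=638.5258
7. ⊥bis P7·P5 via (34.255,28.09): [(10.3932, 0) (60.4768, 0) (36.3566, 25.4984)]  |A|=638.5258
8. ⊥bis P7·P6 via (40.62,29.895): [(10.3932, 0) (60.4768, 0) (36.3566, 25.4984)]  |A|=638.5258
9. ⊥bis P7·P8 via (50.73,21.98): [(10.3932, 0) (60.4768, 0) (36.3566, 25.4984)]  |A|=638.5258
10. ⊥bis P7·P9 via (28.935,22.38): [(17.3389, 6.8213) (12.2549, 0) (60.4768, 0) (36.3566, 25.4984)]  |A|=632.1761
11. canonical 4-gon: [(17.3389, 6.8213) (12.2549, 0) (60.4768, 0) (36.3566, 25.4984)]
12. shoelace: 632.1761

Area of P7's cell: 632.1761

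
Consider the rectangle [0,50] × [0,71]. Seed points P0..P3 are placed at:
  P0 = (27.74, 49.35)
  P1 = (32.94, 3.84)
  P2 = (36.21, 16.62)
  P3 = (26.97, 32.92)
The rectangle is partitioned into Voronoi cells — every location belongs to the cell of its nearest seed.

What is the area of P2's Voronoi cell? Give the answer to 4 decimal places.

1. box [0,50]×[0,71]: [(0, 0) (50, 0) (50, 71) (0, 71)]
2. ⊥bis P2·P0 via (31.975,32.985): [(0, 24.7104) (0, 0) (50, 0) (50, 37.6496)]  |A|=1558.9991
3. ⊥bis P2·P1 via (34.575,10.23): [(0, 24.7104) (0, 19.0767) (50, 6.2832) (50, 37.6496)]  |A|=925.002
4. ⊥bis P2·P3 via (31.59,24.77): [(14.8457, 15.2781) (50, 6.2832) (50, 35.2061)]  |A|=508.3822
5. canonical 3-gon: [(14.8457, 15.2781) (50, 6.2832) (50, 35.2061)]
6. shoelace: 508.3822

Area of P2's cell: 508.3822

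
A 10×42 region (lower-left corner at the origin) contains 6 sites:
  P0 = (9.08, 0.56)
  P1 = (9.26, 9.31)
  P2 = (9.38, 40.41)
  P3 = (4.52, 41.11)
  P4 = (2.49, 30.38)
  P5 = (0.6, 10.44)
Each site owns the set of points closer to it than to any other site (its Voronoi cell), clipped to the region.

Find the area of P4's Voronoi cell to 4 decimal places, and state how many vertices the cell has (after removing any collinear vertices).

1. box [0,10]×[0,42]: [(0, 0) (10, 0) (10, 42) (0, 42)]
2. ⊥bis P4·P0 via (5.785,15.47): [(0, 14.1916) (10, 16.4015) (10, 42) (0, 42)]  |A|=267.0348
3. ⊥bis P4·P1 via (5.875,19.845): [(0, 17.9573) (10, 21.1704) (10, 42) (0, 42)]  |A|=224.3615
4. ⊥bis P4·P2 via (5.935,35.395): [(0, 39.472) (0, 17.9573) (10, 21.1704) (10, 32.6026)]  |A|=164.7343
5. ⊥bis P4·P3 via (3.505,35.745): [(6.1555, 35.2436) (0, 36.4081) (0, 17.9573) (10, 21.1704) (10, 32.6026)]  |A|=155.3046
6. ⊥bis P4·P5 via (1.545,20.41): [(6.1555, 35.2436) (0, 36.4081) (0, 20.5564) (6.2465, 19.9644) (10, 21.1704) (10, 32.6026)]  |A|=147.1868
7. canonical 6-gon: [(6.1555, 35.2436) (0, 36.4081) (0, 20.5564) (6.2465, 19.9644) (10, 21.1704) (10, 32.6026)]
8. shoelace: 147.1868

Area of P4's cell: 147.1868 (6 vertices)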